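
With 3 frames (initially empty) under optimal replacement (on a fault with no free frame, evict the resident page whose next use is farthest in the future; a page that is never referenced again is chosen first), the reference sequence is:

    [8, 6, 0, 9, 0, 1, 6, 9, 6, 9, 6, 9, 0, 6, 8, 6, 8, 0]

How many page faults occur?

7

8 → fault, frames [8]
6 → fault, frames [8, 6]
0 → fault, frames [8, 6, 0]
9 → fault, evict 8, frames [6, 0, 9]
0 → hit
1 → fault, evict 0, frames [6, 9, 1]
6 → hit
9 → hit
6 → hit
9 → hit
6 → hit
9 → hit
0 → fault, evict 1, frames [6, 9, 0]
6 → hit
8 → fault, evict 9, frames [6, 0, 8]
6 → hit
8 → hit
0 → hit
Page faults: 7.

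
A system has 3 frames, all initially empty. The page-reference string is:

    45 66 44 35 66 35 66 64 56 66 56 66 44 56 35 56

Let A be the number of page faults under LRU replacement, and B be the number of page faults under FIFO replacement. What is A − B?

-2

Under LRU: F F F F . . . F F . . . F . F . → 8 faults.
Under FIFO: F F F F . . . F F F . . F . F F → 10 faults.
A − B = 8 − 10 = -2.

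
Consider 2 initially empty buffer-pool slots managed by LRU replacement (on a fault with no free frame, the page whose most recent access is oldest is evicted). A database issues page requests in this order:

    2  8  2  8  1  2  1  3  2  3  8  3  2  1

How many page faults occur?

2 -> miss, frames (2)
8 -> miss, frames (2 8)
2 -> hit
8 -> hit
1 -> miss, evict 2, frames (8 1)
2 -> miss, evict 8, frames (1 2)
1 -> hit
3 -> miss, evict 2, frames (1 3)
2 -> miss, evict 1, frames (3 2)
3 -> hit
8 -> miss, evict 2, frames (3 8)
3 -> hit
2 -> miss, evict 8, frames (3 2)
1 -> miss, evict 3, frames (2 1)
Page faults: 9.

9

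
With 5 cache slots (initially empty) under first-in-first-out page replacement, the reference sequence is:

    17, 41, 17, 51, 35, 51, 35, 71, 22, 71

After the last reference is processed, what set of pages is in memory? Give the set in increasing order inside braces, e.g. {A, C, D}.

{22, 35, 41, 51, 71}

17 → fault, frames {17}
41 → fault, frames {17,41}
17 → hit
51 → fault, frames {17,41,51}
35 → fault, frames {17,41,51,35}
51 → hit
35 → hit
71 → fault, frames {17,41,51,35,71}
22 → fault, evict 17, frames {41,51,35,71,22}
71 → hit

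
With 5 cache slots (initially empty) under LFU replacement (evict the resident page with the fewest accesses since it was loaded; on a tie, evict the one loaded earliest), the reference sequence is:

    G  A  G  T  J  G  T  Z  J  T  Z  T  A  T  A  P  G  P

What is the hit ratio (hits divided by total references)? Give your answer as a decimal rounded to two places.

G: miss, frames {G}
A: miss, frames {G,A}
G: hit
T: miss, frames {G,A,T}
J: miss, frames {G,A,T,J}
G: hit
T: hit
Z: miss, frames {G,A,T,J,Z}
J: hit
T: hit
Z: hit
T: hit
A: hit
T: hit
A: hit
P: miss, evict J, frames {G,A,T,Z,P}
G: hit
P: hit
Hits: 12 of 18 references → 12/18 = 0.6667.

0.67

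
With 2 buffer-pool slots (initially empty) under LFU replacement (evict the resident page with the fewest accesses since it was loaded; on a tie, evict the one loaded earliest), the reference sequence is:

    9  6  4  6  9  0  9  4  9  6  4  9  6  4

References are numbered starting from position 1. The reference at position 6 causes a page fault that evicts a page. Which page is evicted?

9

pos 1: 9: miss, frames [9]
pos 2: 6: miss, frames [9, 6]
pos 3: 4: miss, evict 9, frames [6, 4]
pos 4: 6: hit
pos 5: 9: miss, evict 4, frames [6, 9]
pos 6: 0: miss, evict 9, frames [6, 0]
At position 6, page 9 is evicted.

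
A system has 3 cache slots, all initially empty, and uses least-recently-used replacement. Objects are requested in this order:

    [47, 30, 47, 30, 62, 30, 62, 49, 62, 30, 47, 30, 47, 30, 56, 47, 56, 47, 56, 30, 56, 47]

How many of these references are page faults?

6

47: fault, frames (47)
30: fault, frames (47 30)
47: hit
30: hit
62: fault, frames (47 30 62)
30: hit
62: hit
49: fault, evict 47, frames (30 62 49)
62: hit
30: hit
47: fault, evict 49, frames (62 30 47)
30: hit
47: hit
30: hit
56: fault, evict 62, frames (47 30 56)
47: hit
56: hit
47: hit
56: hit
30: hit
56: hit
47: hit
Page faults: 6.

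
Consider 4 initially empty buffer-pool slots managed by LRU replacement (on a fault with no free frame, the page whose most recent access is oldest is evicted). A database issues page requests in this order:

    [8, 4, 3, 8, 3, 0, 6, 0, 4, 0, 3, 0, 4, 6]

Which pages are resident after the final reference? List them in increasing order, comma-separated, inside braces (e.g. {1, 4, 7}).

8 → fault, frames [8]
4 → fault, frames [8, 4]
3 → fault, frames [8, 4, 3]
8 → hit
3 → hit
0 → fault, frames [4, 8, 3, 0]
6 → fault, evict 4, frames [8, 3, 0, 6]
0 → hit
4 → fault, evict 8, frames [3, 6, 0, 4]
0 → hit
3 → hit
0 → hit
4 → hit
6 → hit

{0, 3, 4, 6}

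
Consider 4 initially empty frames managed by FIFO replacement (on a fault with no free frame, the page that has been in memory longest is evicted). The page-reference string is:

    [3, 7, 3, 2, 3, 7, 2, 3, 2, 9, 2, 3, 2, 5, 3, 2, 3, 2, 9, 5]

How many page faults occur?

3 -> fault, frames {3}
7 -> fault, frames {3,7}
3 -> hit
2 -> fault, frames {3,7,2}
3 -> hit
7 -> hit
2 -> hit
3 -> hit
2 -> hit
9 -> fault, frames {3,7,2,9}
2 -> hit
3 -> hit
2 -> hit
5 -> fault, evict 3, frames {7,2,9,5}
3 -> fault, evict 7, frames {2,9,5,3}
2 -> hit
3 -> hit
2 -> hit
9 -> hit
5 -> hit
Page faults: 6.

6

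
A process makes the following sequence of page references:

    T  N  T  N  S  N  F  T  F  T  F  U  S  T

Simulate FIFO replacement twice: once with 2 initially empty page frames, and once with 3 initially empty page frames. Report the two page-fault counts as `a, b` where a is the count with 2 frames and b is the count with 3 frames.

2 frames: F F . . F . F F . . . F F F → 8 faults.
3 frames: F F . . F . F F . . . F F . → 7 faults.
7 < 8: adding a frame reduced faults, as is typical.

8, 7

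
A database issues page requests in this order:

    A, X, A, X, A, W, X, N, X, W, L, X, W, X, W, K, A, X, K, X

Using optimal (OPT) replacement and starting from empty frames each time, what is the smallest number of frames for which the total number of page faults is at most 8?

f=1: 20 faults
f=2: 10 faults
f=3: 7 faults
f=4: 6 faults
f=5: 6 faults
f=6: 6 faults
Smallest f with faults ≤ 8 is 3.

3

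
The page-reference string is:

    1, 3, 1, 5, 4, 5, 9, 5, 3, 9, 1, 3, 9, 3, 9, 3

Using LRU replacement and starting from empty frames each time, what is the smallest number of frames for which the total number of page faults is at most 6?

5

f=1: 16 faults
f=2: 10 faults
f=3: 7 faults
f=4: 7 faults
f=5: 5 faults
Smallest f with faults ≤ 6 is 5.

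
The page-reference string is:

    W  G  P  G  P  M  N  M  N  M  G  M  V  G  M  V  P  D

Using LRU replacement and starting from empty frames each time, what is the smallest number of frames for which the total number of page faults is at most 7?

5

f=1: 18 faults
f=2: 12 faults
f=3: 9 faults
f=4: 8 faults
f=5: 7 faults
f=6: 7 faults
f=7: 7 faults
Smallest f with faults ≤ 7 is 5.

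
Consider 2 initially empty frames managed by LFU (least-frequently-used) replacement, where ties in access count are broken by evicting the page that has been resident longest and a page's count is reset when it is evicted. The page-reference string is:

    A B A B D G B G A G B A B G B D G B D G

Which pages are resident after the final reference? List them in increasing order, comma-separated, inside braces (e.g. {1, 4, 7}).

{B, G}

A -> fault, frames {A}
B -> fault, frames {A,B}
A -> hit
B -> hit
D -> fault, evict A, frames {B,D}
G -> fault, evict D, frames {B,G}
B -> hit
G -> hit
A -> fault, evict G, frames {B,A}
G -> fault, evict A, frames {B,G}
B -> hit
A -> fault, evict G, frames {B,A}
B -> hit
G -> fault, evict A, frames {B,G}
B -> hit
D -> fault, evict G, frames {B,D}
G -> fault, evict D, frames {B,G}
B -> hit
D -> fault, evict G, frames {B,D}
G -> fault, evict D, frames {B,G}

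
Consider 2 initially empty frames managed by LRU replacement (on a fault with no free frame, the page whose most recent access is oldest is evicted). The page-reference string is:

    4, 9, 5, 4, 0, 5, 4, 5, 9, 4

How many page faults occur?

4: miss, frames {4}
9: miss, frames {4,9}
5: miss, evict 4, frames {9,5}
4: miss, evict 9, frames {5,4}
0: miss, evict 5, frames {4,0}
5: miss, evict 4, frames {0,5}
4: miss, evict 0, frames {5,4}
5: hit
9: miss, evict 4, frames {5,9}
4: miss, evict 5, frames {9,4}
Page faults: 9.

9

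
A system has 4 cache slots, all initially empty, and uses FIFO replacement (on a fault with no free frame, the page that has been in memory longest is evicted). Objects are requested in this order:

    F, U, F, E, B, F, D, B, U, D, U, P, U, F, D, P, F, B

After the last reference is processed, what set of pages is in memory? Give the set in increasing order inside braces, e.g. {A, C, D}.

F: fault, frames [F]
U: fault, frames [F, U]
F: hit
E: fault, frames [F, U, E]
B: fault, frames [F, U, E, B]
F: hit
D: fault, evict F, frames [U, E, B, D]
B: hit
U: hit
D: hit
U: hit
P: fault, evict U, frames [E, B, D, P]
U: fault, evict E, frames [B, D, P, U]
F: fault, evict B, frames [D, P, U, F]
D: hit
P: hit
F: hit
B: fault, evict D, frames [P, U, F, B]

{B, F, P, U}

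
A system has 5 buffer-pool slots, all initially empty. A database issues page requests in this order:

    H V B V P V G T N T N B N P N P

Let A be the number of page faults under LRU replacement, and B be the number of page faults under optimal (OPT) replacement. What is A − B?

Under LRU: F F F . F . F F F . . F . F . . → 9 faults.
Under OPT: F F F . F . F F F . . . . . . . → 7 faults.
A − B = 9 − 7 = 2.

2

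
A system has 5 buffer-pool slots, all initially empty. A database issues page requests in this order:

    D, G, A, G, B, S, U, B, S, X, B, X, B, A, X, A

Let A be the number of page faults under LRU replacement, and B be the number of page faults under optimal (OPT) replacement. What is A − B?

1

Under LRU: F F F . F F F . . F . . . F . . → 8 faults.
Under OPT: F F F . F F F . . F . . . . . . → 7 faults.
A − B = 8 − 7 = 1.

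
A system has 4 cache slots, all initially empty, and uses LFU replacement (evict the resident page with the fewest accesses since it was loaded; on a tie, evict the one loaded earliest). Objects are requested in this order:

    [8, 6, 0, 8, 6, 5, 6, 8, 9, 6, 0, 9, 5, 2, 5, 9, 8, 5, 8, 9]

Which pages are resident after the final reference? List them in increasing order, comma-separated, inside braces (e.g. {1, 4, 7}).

{5, 6, 8, 9}

8 -> fault, frames (8)
6 -> fault, frames (8 6)
0 -> fault, frames (8 6 0)
8 -> hit
6 -> hit
5 -> fault, frames (8 6 0 5)
6 -> hit
8 -> hit
9 -> fault, evict 0, frames (8 6 5 9)
6 -> hit
0 -> fault, evict 5, frames (8 6 9 0)
9 -> hit
5 -> fault, evict 0, frames (8 6 9 5)
2 -> fault, evict 5, frames (8 6 9 2)
5 -> fault, evict 2, frames (8 6 9 5)
9 -> hit
8 -> hit
5 -> hit
8 -> hit
9 -> hit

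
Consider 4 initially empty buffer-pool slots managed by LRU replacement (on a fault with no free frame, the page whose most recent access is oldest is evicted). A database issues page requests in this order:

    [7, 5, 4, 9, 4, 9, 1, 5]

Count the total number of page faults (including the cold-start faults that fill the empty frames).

5

7 → fault, frames (7)
5 → fault, frames (7 5)
4 → fault, frames (7 5 4)
9 → fault, frames (7 5 4 9)
4 → hit
9 → hit
1 → fault, evict 7, frames (5 4 9 1)
5 → hit
Page faults: 5.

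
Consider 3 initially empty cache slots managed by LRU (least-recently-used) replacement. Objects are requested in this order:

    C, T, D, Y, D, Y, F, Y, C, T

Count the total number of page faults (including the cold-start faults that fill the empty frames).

C: fault, frames [C]
T: fault, frames [C, T]
D: fault, frames [C, T, D]
Y: fault, evict C, frames [T, D, Y]
D: hit
Y: hit
F: fault, evict T, frames [D, Y, F]
Y: hit
C: fault, evict D, frames [F, Y, C]
T: fault, evict F, frames [Y, C, T]
Page faults: 7.

7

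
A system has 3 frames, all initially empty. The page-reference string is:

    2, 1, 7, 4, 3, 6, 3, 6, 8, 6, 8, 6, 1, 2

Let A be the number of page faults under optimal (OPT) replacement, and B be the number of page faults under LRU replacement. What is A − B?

-1

Under OPT: F F F F F F . . F . . . . F → 8 faults.
Under LRU: F F F F F F . . F . . . F F → 9 faults.
A − B = 8 − 9 = -1.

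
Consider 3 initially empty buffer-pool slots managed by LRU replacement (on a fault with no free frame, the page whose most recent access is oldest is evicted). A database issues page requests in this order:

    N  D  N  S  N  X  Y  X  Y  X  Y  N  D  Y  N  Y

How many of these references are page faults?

N -> fault, frames {N}
D -> fault, frames {N,D}
N -> hit
S -> fault, frames {D,N,S}
N -> hit
X -> fault, evict D, frames {S,N,X}
Y -> fault, evict S, frames {N,X,Y}
X -> hit
Y -> hit
X -> hit
Y -> hit
N -> hit
D -> fault, evict X, frames {Y,N,D}
Y -> hit
N -> hit
Y -> hit
Page faults: 6.

6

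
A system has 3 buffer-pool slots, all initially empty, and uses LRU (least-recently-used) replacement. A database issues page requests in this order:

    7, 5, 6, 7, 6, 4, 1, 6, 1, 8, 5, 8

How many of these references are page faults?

7: miss, frames {7}
5: miss, frames {7,5}
6: miss, frames {7,5,6}
7: hit
6: hit
4: miss, evict 5, frames {7,6,4}
1: miss, evict 7, frames {6,4,1}
6: hit
1: hit
8: miss, evict 4, frames {6,1,8}
5: miss, evict 6, frames {1,8,5}
8: hit
Page faults: 7.

7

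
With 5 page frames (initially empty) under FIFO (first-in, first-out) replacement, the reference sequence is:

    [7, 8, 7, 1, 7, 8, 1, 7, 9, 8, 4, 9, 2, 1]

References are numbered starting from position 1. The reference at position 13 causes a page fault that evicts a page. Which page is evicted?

7

pos 1: 7: fault, frames {7}
pos 2: 8: fault, frames {7,8}
pos 3: 7: hit
pos 4: 1: fault, frames {7,8,1}
pos 5: 7: hit
pos 6: 8: hit
pos 7: 1: hit
pos 8: 7: hit
pos 9: 9: fault, frames {7,8,1,9}
pos 10: 8: hit
pos 11: 4: fault, frames {7,8,1,9,4}
pos 12: 9: hit
pos 13: 2: fault, evict 7, frames {8,1,9,4,2}
At position 13, page 7 is evicted.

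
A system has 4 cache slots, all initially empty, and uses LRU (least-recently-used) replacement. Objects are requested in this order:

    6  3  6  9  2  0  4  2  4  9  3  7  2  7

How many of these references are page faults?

6: miss, frames {6}
3: miss, frames {6,3}
6: hit
9: miss, frames {3,6,9}
2: miss, frames {3,6,9,2}
0: miss, evict 3, frames {6,9,2,0}
4: miss, evict 6, frames {9,2,0,4}
2: hit
4: hit
9: hit
3: miss, evict 0, frames {2,4,9,3}
7: miss, evict 2, frames {4,9,3,7}
2: miss, evict 4, frames {9,3,7,2}
7: hit
Page faults: 9.

9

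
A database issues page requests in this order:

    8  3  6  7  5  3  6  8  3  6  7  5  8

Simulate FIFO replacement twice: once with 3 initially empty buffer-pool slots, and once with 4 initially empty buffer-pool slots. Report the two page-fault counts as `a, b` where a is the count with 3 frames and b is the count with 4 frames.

10, 11

3 frames: F F F F F F F F . . F F . → 10 faults.
4 frames: F F F F F . . F F F F F F → 11 faults.
11 > 10: adding a frame increased faults — Belady's anomaly.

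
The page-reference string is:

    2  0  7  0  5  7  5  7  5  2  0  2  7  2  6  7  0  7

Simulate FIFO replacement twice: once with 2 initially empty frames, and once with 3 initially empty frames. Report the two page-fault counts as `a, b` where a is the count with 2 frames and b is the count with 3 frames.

2 frames: F F F . F . . . . F F . F F F F F . → 11 faults.
3 frames: F F F . F . . . . F F . F . F . . . → 8 faults.
8 < 11: adding a frame reduced faults, as is typical.

11, 8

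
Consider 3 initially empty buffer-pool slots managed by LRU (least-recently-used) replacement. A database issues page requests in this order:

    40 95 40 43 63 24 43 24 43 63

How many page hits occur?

5

40: miss, frames [40]
95: miss, frames [40, 95]
40: hit
43: miss, frames [95, 40, 43]
63: miss, evict 95, frames [40, 43, 63]
24: miss, evict 40, frames [43, 63, 24]
43: hit
24: hit
43: hit
63: hit
Hits: 5.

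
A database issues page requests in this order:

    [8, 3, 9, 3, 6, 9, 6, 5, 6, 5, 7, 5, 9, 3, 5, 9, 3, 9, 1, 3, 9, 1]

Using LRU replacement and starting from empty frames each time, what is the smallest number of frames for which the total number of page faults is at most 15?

3

f=1: 22 faults
f=2: 16 faults
f=3: 9 faults
f=4: 8 faults
f=5: 7 faults
f=6: 7 faults
f=7: 7 faults
Smallest f with faults ≤ 15 is 3.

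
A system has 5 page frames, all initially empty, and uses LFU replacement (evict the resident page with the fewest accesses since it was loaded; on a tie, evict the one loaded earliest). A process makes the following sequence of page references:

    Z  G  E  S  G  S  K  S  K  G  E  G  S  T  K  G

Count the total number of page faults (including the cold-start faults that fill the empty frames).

6

Z → miss, frames {Z}
G → miss, frames {Z,G}
E → miss, frames {Z,G,E}
S → miss, frames {Z,G,E,S}
G → hit
S → hit
K → miss, frames {Z,G,E,S,K}
S → hit
K → hit
G → hit
E → hit
G → hit
S → hit
T → miss, evict Z, frames {G,E,S,K,T}
K → hit
G → hit
Page faults: 6.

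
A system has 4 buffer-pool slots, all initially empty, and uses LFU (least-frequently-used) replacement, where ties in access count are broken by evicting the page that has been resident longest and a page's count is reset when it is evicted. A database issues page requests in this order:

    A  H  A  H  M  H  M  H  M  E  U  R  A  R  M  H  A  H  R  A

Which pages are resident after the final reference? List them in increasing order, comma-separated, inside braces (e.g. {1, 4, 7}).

{A, H, M, R}

A → miss, frames {A}
H → miss, frames {A,H}
A → hit
H → hit
M → miss, frames {A,H,M}
H → hit
M → hit
H → hit
M → hit
E → miss, frames {A,H,M,E}
U → miss, evict E, frames {A,H,M,U}
R → miss, evict U, frames {A,H,M,R}
A → hit
R → hit
M → hit
H → hit
A → hit
H → hit
R → hit
A → hit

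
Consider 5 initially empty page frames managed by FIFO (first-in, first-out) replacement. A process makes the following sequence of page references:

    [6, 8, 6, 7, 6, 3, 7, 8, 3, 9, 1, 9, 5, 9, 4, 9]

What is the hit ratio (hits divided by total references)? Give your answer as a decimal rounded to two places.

6 -> miss, frames {6}
8 -> miss, frames {6,8}
6 -> hit
7 -> miss, frames {6,8,7}
6 -> hit
3 -> miss, frames {6,8,7,3}
7 -> hit
8 -> hit
3 -> hit
9 -> miss, frames {6,8,7,3,9}
1 -> miss, evict 6, frames {8,7,3,9,1}
9 -> hit
5 -> miss, evict 8, frames {7,3,9,1,5}
9 -> hit
4 -> miss, evict 7, frames {3,9,1,5,4}
9 -> hit
Hits: 8 of 16 references → 8/16 = 0.5000.

0.50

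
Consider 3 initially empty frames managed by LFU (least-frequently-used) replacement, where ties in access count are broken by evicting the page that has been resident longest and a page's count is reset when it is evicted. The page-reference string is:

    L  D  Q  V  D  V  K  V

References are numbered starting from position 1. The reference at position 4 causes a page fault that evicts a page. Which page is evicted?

pos 1: L → miss, frames {L}
pos 2: D → miss, frames {L,D}
pos 3: Q → miss, frames {L,D,Q}
pos 4: V → miss, evict L, frames {D,Q,V}
At position 4, page L is evicted.

L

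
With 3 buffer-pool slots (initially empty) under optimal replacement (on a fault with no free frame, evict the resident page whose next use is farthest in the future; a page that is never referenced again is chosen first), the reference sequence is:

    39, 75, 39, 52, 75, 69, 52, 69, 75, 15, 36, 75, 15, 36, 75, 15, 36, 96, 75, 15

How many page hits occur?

39 → miss, frames [39]
75 → miss, frames [39, 75]
39 → hit
52 → miss, frames [39, 75, 52]
75 → hit
69 → miss, evict 39, frames [75, 52, 69]
52 → hit
69 → hit
75 → hit
15 → miss, evict 69, frames [75, 52, 15]
36 → miss, evict 52, frames [75, 15, 36]
75 → hit
15 → hit
36 → hit
75 → hit
15 → hit
36 → hit
96 → miss, evict 36, frames [75, 15, 96]
75 → hit
15 → hit
Hits: 13.

13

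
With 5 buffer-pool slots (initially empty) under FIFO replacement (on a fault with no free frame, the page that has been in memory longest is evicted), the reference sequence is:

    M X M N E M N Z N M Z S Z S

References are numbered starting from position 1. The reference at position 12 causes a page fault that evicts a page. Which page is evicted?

pos 1: M → miss, frames [M]
pos 2: X → miss, frames [M, X]
pos 3: M → hit
pos 4: N → miss, frames [M, X, N]
pos 5: E → miss, frames [M, X, N, E]
pos 6: M → hit
pos 7: N → hit
pos 8: Z → miss, frames [M, X, N, E, Z]
pos 9: N → hit
pos 10: M → hit
pos 11: Z → hit
pos 12: S → miss, evict M, frames [X, N, E, Z, S]
At position 12, page M is evicted.

M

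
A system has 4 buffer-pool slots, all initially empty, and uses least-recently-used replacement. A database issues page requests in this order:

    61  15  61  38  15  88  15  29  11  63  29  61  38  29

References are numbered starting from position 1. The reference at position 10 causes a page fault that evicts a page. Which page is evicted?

pos 1: 61: miss, frames (61)
pos 2: 15: miss, frames (61 15)
pos 3: 61: hit
pos 4: 38: miss, frames (15 61 38)
pos 5: 15: hit
pos 6: 88: miss, frames (61 38 15 88)
pos 7: 15: hit
pos 8: 29: miss, evict 61, frames (38 88 15 29)
pos 9: 11: miss, evict 38, frames (88 15 29 11)
pos 10: 63: miss, evict 88, frames (15 29 11 63)
At position 10, page 88 is evicted.

88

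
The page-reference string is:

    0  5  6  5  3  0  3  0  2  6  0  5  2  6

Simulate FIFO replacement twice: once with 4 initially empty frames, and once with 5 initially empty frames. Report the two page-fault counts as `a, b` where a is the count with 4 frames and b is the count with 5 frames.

4 frames: F F F . F . . . F . F F . F → 8 faults.
5 frames: F F F . F . . . F . . . . . → 5 faults.
5 < 8: adding a frame reduced faults, as is typical.

8, 5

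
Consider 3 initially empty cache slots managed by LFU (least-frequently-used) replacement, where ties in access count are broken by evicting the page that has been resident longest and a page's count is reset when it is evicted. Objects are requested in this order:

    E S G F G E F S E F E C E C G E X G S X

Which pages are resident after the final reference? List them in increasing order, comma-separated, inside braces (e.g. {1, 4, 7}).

E: fault, frames [E]
S: fault, frames [E, S]
G: fault, frames [E, S, G]
F: fault, evict E, frames [S, G, F]
G: hit
E: fault, evict S, frames [G, F, E]
F: hit
S: fault, evict E, frames [G, F, S]
E: fault, evict S, frames [G, F, E]
F: hit
E: hit
C: fault, evict G, frames [F, E, C]
E: hit
C: hit
G: fault, evict C, frames [F, E, G]
E: hit
X: fault, evict G, frames [F, E, X]
G: fault, evict X, frames [F, E, G]
S: fault, evict G, frames [F, E, S]
X: fault, evict S, frames [F, E, X]

{E, F, X}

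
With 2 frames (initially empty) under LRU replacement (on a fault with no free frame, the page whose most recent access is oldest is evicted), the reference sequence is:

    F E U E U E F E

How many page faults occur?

F → fault, frames [F]
E → fault, frames [F, E]
U → fault, evict F, frames [E, U]
E → hit
U → hit
E → hit
F → fault, evict U, frames [E, F]
E → hit
Page faults: 4.

4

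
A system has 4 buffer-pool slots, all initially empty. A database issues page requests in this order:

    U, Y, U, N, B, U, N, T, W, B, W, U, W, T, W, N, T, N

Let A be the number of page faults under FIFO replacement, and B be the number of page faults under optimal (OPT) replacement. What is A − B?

1

Under FIFO: F F . F F . . F F . . F . . . F . . → 8 faults.
Under OPT: F F . F F . . F F . . . . . . F . . → 7 faults.
A − B = 8 − 7 = 1.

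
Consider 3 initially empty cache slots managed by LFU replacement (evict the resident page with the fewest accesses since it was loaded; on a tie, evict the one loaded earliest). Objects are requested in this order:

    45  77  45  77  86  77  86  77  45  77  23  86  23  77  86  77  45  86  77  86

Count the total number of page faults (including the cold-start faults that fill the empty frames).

7

45 -> miss, frames (45)
77 -> miss, frames (45 77)
45 -> hit
77 -> hit
86 -> miss, frames (45 77 86)
77 -> hit
86 -> hit
77 -> hit
45 -> hit
77 -> hit
23 -> miss, evict 86, frames (45 77 23)
86 -> miss, evict 23, frames (45 77 86)
23 -> miss, evict 86, frames (45 77 23)
77 -> hit
86 -> miss, evict 23, frames (45 77 86)
77 -> hit
45 -> hit
86 -> hit
77 -> hit
86 -> hit
Page faults: 7.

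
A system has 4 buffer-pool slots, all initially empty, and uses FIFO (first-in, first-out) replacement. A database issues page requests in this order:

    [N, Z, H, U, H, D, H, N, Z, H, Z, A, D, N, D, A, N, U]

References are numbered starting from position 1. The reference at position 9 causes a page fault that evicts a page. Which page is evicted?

pos 1: N → fault, frames {N}
pos 2: Z → fault, frames {N,Z}
pos 3: H → fault, frames {N,Z,H}
pos 4: U → fault, frames {N,Z,H,U}
pos 5: H → hit
pos 6: D → fault, evict N, frames {Z,H,U,D}
pos 7: H → hit
pos 8: N → fault, evict Z, frames {H,U,D,N}
pos 9: Z → fault, evict H, frames {U,D,N,Z}
At position 9, page H is evicted.

H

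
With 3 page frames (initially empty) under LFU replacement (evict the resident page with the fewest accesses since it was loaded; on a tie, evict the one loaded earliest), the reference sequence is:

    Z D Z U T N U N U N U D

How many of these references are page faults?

Z -> fault, frames (Z)
D -> fault, frames (Z D)
Z -> hit
U -> fault, frames (Z D U)
T -> fault, evict D, frames (Z U T)
N -> fault, evict U, frames (Z T N)
U -> fault, evict T, frames (Z N U)
N -> hit
U -> hit
N -> hit
U -> hit
D -> fault, evict Z, frames (N U D)
Page faults: 7.

7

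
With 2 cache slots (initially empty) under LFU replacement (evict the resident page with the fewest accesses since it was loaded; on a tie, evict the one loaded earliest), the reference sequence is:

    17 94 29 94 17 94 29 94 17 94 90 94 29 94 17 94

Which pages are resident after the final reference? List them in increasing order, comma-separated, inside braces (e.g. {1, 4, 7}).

{17, 94}

17 → miss, frames [17]
94 → miss, frames [17, 94]
29 → miss, evict 17, frames [94, 29]
94 → hit
17 → miss, evict 29, frames [94, 17]
94 → hit
29 → miss, evict 17, frames [94, 29]
94 → hit
17 → miss, evict 29, frames [94, 17]
94 → hit
90 → miss, evict 17, frames [94, 90]
94 → hit
29 → miss, evict 90, frames [94, 29]
94 → hit
17 → miss, evict 29, frames [94, 17]
94 → hit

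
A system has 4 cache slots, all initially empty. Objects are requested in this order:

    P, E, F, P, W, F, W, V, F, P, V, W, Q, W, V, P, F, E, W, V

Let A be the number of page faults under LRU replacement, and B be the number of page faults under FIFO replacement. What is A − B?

Under LRU: F F F . F . . F . . . . F . . . F F F F → 10 faults.
Under FIFO: F F F . F . . F . F . . F . . . F F F F → 11 faults.
A − B = 10 − 11 = -1.

-1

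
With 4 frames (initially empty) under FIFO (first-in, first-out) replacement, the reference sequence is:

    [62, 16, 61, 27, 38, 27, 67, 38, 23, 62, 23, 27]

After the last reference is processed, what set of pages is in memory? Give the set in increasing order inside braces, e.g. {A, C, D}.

62 -> fault, frames (62)
16 -> fault, frames (62 16)
61 -> fault, frames (62 16 61)
27 -> fault, frames (62 16 61 27)
38 -> fault, evict 62, frames (16 61 27 38)
27 -> hit
67 -> fault, evict 16, frames (61 27 38 67)
38 -> hit
23 -> fault, evict 61, frames (27 38 67 23)
62 -> fault, evict 27, frames (38 67 23 62)
23 -> hit
27 -> fault, evict 38, frames (67 23 62 27)

{23, 27, 62, 67}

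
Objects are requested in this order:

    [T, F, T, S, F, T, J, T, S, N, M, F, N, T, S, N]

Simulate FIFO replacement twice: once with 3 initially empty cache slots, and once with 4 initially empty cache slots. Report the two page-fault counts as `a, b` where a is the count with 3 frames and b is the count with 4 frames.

11, 10

3 frames: F F . F . . F F . F F F . F F F → 11 faults.
4 frames: F F . F . . F . . F F F . F F F → 10 faults.
10 < 11: adding a frame reduced faults, as is typical.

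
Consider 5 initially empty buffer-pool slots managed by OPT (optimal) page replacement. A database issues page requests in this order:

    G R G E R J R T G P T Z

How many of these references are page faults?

7

G: miss, frames {G}
R: miss, frames {G,R}
G: hit
E: miss, frames {G,R,E}
R: hit
J: miss, frames {G,R,E,J}
R: hit
T: miss, frames {G,R,E,J,T}
G: hit
P: miss, evict J, frames {G,R,E,T,P}
T: hit
Z: miss, evict P, frames {G,R,E,T,Z}
Page faults: 7.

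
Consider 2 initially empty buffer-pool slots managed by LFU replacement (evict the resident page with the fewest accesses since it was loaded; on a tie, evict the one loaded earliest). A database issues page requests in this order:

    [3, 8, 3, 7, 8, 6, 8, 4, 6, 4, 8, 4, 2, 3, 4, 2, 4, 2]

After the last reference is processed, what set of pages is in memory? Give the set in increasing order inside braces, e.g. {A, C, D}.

3 → miss, frames [3]
8 → miss, frames [3, 8]
3 → hit
7 → miss, evict 8, frames [3, 7]
8 → miss, evict 7, frames [3, 8]
6 → miss, evict 8, frames [3, 6]
8 → miss, evict 6, frames [3, 8]
4 → miss, evict 8, frames [3, 4]
6 → miss, evict 4, frames [3, 6]
4 → miss, evict 6, frames [3, 4]
8 → miss, evict 4, frames [3, 8]
4 → miss, evict 8, frames [3, 4]
2 → miss, evict 4, frames [3, 2]
3 → hit
4 → miss, evict 2, frames [3, 4]
2 → miss, evict 4, frames [3, 2]
4 → miss, evict 2, frames [3, 4]
2 → miss, evict 4, frames [3, 2]

{2, 3}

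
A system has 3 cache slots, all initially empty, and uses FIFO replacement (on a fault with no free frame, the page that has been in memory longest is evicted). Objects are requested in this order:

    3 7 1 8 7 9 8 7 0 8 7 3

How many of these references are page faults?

3 → fault, frames (3)
7 → fault, frames (3 7)
1 → fault, frames (3 7 1)
8 → fault, evict 3, frames (7 1 8)
7 → hit
9 → fault, evict 7, frames (1 8 9)
8 → hit
7 → fault, evict 1, frames (8 9 7)
0 → fault, evict 8, frames (9 7 0)
8 → fault, evict 9, frames (7 0 8)
7 → hit
3 → fault, evict 7, frames (0 8 3)
Page faults: 9.

9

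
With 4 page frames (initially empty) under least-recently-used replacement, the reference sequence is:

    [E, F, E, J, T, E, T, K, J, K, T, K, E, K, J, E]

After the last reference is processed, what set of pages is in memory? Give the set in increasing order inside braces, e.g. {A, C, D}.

{E, J, K, T}

E -> fault, frames (E)
F -> fault, frames (E F)
E -> hit
J -> fault, frames (F E J)
T -> fault, frames (F E J T)
E -> hit
T -> hit
K -> fault, evict F, frames (J E T K)
J -> hit
K -> hit
T -> hit
K -> hit
E -> hit
K -> hit
J -> hit
E -> hit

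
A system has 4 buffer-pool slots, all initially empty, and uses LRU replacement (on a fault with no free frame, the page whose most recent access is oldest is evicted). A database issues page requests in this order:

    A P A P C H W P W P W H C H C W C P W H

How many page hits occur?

15

A → fault, frames [A]
P → fault, frames [A, P]
A → hit
P → hit
C → fault, frames [A, P, C]
H → fault, frames [A, P, C, H]
W → fault, evict A, frames [P, C, H, W]
P → hit
W → hit
P → hit
W → hit
H → hit
C → hit
H → hit
C → hit
W → hit
C → hit
P → hit
W → hit
H → hit
Hits: 15.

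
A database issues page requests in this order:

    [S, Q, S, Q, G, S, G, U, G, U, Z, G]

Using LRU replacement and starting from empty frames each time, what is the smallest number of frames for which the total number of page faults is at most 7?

f=1: 12 faults
f=2: 7 faults
f=3: 5 faults
f=4: 5 faults
f=5: 5 faults
Smallest f with faults ≤ 7 is 2.

2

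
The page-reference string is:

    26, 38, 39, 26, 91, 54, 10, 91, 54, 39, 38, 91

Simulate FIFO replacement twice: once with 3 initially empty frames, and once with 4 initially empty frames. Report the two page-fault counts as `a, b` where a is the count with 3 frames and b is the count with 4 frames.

3 frames: F F F . F F F . . F F F → 9 faults.
4 frames: F F F . F F F . . . F . → 7 faults.
7 < 9: adding a frame reduced faults, as is typical.

9, 7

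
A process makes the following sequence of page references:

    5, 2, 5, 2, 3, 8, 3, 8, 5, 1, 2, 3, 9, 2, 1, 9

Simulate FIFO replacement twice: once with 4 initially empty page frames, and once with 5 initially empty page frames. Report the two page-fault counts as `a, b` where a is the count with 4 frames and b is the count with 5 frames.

7, 6

4 frames: F F . . F F . . . F . . F F . . → 7 faults.
5 frames: F F . . F F . . . F . . F . . . → 6 faults.
6 < 7: adding a frame reduced faults, as is typical.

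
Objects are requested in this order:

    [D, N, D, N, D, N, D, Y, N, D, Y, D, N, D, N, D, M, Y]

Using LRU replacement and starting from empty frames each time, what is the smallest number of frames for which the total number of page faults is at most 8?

3

f=1: 18 faults
f=2: 9 faults
f=3: 5 faults
f=4: 4 faults
Smallest f with faults ≤ 8 is 3.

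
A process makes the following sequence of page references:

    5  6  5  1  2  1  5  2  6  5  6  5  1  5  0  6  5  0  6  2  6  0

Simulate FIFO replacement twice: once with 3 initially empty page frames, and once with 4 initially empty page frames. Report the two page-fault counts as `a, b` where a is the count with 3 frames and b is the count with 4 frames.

3 frames: F F . F F . F . F . . . F . F . F . F F . F → 12 faults.
4 frames: F F . F F . . . . . . . . . F . F . F . . . → 7 faults.
7 < 12: adding a frame reduced faults, as is typical.

12, 7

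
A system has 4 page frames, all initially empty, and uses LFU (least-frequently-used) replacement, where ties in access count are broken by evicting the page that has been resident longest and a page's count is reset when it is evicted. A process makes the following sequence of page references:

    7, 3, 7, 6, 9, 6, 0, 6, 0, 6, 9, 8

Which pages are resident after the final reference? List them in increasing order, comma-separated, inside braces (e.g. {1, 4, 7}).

7: miss, frames [7]
3: miss, frames [7, 3]
7: hit
6: miss, frames [7, 3, 6]
9: miss, frames [7, 3, 6, 9]
6: hit
0: miss, evict 3, frames [7, 6, 9, 0]
6: hit
0: hit
6: hit
9: hit
8: miss, evict 7, frames [6, 9, 0, 8]

{0, 6, 8, 9}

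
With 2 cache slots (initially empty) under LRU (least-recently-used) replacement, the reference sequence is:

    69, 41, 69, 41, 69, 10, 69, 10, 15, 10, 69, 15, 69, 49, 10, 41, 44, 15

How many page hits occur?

7

69 → fault, frames [69]
41 → fault, frames [69, 41]
69 → hit
41 → hit
69 → hit
10 → fault, evict 41, frames [69, 10]
69 → hit
10 → hit
15 → fault, evict 69, frames [10, 15]
10 → hit
69 → fault, evict 15, frames [10, 69]
15 → fault, evict 10, frames [69, 15]
69 → hit
49 → fault, evict 15, frames [69, 49]
10 → fault, evict 69, frames [49, 10]
41 → fault, evict 49, frames [10, 41]
44 → fault, evict 10, frames [41, 44]
15 → fault, evict 41, frames [44, 15]
Hits: 7.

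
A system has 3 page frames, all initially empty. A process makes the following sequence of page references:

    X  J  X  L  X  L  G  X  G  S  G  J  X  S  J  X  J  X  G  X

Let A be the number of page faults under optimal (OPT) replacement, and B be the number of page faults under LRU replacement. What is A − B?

Under OPT: F F . F . . F . . F . . F . . . . . F . → 7 faults.
Under LRU: F F . F . . F . . F . F F F . . . . F . → 9 faults.
A − B = 7 − 9 = -2.

-2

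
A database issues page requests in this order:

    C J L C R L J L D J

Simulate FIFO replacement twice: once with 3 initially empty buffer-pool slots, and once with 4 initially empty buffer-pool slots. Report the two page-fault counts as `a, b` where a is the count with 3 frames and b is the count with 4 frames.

6, 5

3 frames: F F F . F . . . F F → 6 faults.
4 frames: F F F . F . . . F . → 5 faults.
5 < 6: adding a frame reduced faults, as is typical.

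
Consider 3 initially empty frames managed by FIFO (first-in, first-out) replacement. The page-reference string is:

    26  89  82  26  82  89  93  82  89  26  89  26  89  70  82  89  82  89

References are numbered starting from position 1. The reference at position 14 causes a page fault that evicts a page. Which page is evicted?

pos 1: 26: miss, frames {26}
pos 2: 89: miss, frames {26,89}
pos 3: 82: miss, frames {26,89,82}
pos 4: 26: hit
pos 5: 82: hit
pos 6: 89: hit
pos 7: 93: miss, evict 26, frames {89,82,93}
pos 8: 82: hit
pos 9: 89: hit
pos 10: 26: miss, evict 89, frames {82,93,26}
pos 11: 89: miss, evict 82, frames {93,26,89}
pos 12: 26: hit
pos 13: 89: hit
pos 14: 70: miss, evict 93, frames {26,89,70}
At position 14, page 93 is evicted.

93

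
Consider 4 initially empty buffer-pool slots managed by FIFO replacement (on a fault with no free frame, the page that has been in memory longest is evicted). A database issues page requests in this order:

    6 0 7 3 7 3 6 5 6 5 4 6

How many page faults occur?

6 -> miss, frames {6}
0 -> miss, frames {6,0}
7 -> miss, frames {6,0,7}
3 -> miss, frames {6,0,7,3}
7 -> hit
3 -> hit
6 -> hit
5 -> miss, evict 6, frames {0,7,3,5}
6 -> miss, evict 0, frames {7,3,5,6}
5 -> hit
4 -> miss, evict 7, frames {3,5,6,4}
6 -> hit
Page faults: 7.

7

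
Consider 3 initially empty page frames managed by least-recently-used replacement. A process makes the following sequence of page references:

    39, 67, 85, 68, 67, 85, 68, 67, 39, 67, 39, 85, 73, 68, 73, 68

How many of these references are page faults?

39: miss, frames (39)
67: miss, frames (39 67)
85: miss, frames (39 67 85)
68: miss, evict 39, frames (67 85 68)
67: hit
85: hit
68: hit
67: hit
39: miss, evict 85, frames (68 67 39)
67: hit
39: hit
85: miss, evict 68, frames (67 39 85)
73: miss, evict 67, frames (39 85 73)
68: miss, evict 39, frames (85 73 68)
73: hit
68: hit
Page faults: 8.

8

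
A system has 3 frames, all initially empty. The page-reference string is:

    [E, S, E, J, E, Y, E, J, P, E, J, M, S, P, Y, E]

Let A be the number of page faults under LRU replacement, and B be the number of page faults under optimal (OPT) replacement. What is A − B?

Under LRU: F F . F . F . . F . . F F F F F → 10 faults.
Under OPT: F F . F . F . . F . . F F . F . → 8 faults.
A − B = 10 − 8 = 2.

2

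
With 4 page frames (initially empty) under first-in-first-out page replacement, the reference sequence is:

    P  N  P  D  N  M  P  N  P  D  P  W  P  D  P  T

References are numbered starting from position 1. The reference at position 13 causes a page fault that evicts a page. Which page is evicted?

pos 1: P: miss, frames (P)
pos 2: N: miss, frames (P N)
pos 3: P: hit
pos 4: D: miss, frames (P N D)
pos 5: N: hit
pos 6: M: miss, frames (P N D M)
pos 7: P: hit
pos 8: N: hit
pos 9: P: hit
pos 10: D: hit
pos 11: P: hit
pos 12: W: miss, evict P, frames (N D M W)
pos 13: P: miss, evict N, frames (D M W P)
At position 13, page N is evicted.

N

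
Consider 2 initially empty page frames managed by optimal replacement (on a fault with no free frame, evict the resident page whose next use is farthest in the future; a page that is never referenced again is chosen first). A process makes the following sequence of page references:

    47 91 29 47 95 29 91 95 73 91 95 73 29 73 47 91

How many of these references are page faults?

10

47 -> fault, frames (47)
91 -> fault, frames (47 91)
29 -> fault, evict 91, frames (47 29)
47 -> hit
95 -> fault, evict 47, frames (29 95)
29 -> hit
91 -> fault, evict 29, frames (95 91)
95 -> hit
73 -> fault, evict 95, frames (91 73)
91 -> hit
95 -> fault, evict 91, frames (73 95)
73 -> hit
29 -> fault, evict 95, frames (73 29)
73 -> hit
47 -> fault, evict 29, frames (73 47)
91 -> fault, evict 47, frames (73 91)
Page faults: 10.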